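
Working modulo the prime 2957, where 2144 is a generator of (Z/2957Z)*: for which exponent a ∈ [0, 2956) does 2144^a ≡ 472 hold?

2707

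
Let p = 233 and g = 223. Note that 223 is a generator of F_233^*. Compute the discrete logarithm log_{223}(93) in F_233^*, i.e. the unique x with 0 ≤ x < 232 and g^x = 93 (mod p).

199

Baby-step giant-step with m = ceil(sqrt(232)) = 16.
Baby table (223^j mod 233 for j=0..15):
  0:1  1:223  2:100  3:165  4:214  5:190  6:197  7:127
  8:128  9:118  10:218  11:150  12:131  13:88  14:52  15:179
Giant step factor: 223^(-16) ≡ 148 (mod 233).
Scan 93·148^i mod 233 for i = 0, 1, …:
  i=0: 93   i=1: 17   i=2: 186   i=3: 34
  i=4: 139   i=5: 68   i=6: 45   i=7: 136
  i=8: 90   i=9: 39   i=10: 180   i=11: 78
  i=12: 127
Match at i=12, j=7: x = 12·16 + 7 = 199.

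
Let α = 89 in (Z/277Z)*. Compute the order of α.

The order of 89 must divide p − 1 = 276 = 2^2 · 3 · 23.
Divisors: 1, 2, 3, 4, 6, 12, 23, 46, 69, 92, 138, 276.
Check each in increasing order: 89^1 ≡ 89;  89^2 ≡ 165;  89^3 ≡ 4;  89^4 ≡ 79;  89^6 ≡ 16;  89^12 ≡ 256;  89^23 ≡ 117;  89^46 ≡ 116;  89^69 ≡ 276;  89^92 ≡ 160;  89^138 ≡ 1.
Smallest exponent giving 1 is 138.

138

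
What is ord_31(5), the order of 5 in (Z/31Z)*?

The order of 5 must divide p − 1 = 30 = 2 · 3 · 5.
Divisors: 1, 2, 3, 5, 6, 10, 15, 30.
Check each in increasing order: 5^1 ≡ 5;  5^2 ≡ 25;  5^3 ≡ 1.
Smallest exponent giving 1 is 3.

3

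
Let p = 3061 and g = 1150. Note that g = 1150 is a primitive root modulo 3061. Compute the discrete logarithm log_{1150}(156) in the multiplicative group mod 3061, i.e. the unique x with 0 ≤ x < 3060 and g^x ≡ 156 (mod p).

Baby-step giant-step with m = ceil(sqrt(3060)) = 56.
Baby table (1150^j mod 3061 for j=0..55):
  0:1  1:1150  2:148  3:1845  4:477  5:631  6:193  7:1558
  8:1015  9:1009  10:231  11:2404  12:517  13:716  14:3052  15:1894
  16:1729  17:1761  18:1829  19:443  20:1324  21:1283  22:48  23:102
  24:982  25:2852  26:1469  27:2739  28:81  29:1320  30:2805  31:2517
  32:1905  33:2135  34:328  35:697  36:2629  37:2143  38:345  39:1881
  40:2084  41:2898  42:2332  43:364  44:2304  45:1835  46:1221  47:2212
  48:109  49:2910  50:827  51:2140  52:3017  53:1437  54:2671  55:1467
Giant step factor: 1150^(-56) ≡ 1276 (mod 3061).
Scan 156·1276^i mod 3061 for i = 0, 1, …:
  i=0: 156   i=1: 91   i=2: 2859   i=3: 2433
  i=4: 654   i=5: 1912   i=6: 95   i=7: 1841
  i=8: 1329   i=9: 10     …   i=48: 79
  i=49: 2852
Match at i=49, j=25: x = 49·56 + 25 = 2769.

2769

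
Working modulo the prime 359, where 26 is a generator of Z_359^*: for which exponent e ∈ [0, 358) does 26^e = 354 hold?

73

Baby-step giant-step with m = ceil(sqrt(358)) = 19.
Baby table (26^j mod 359 for j=0..18):
  0:1  1:26  2:317  3:344  4:328  5:271  6:225  7:106
  8:243  9:215  10:205  11:304  12:6  13:156  14:107  15:269
  16:173  17:190  18:273
Giant step factor: 26^(-19) ≡ 197 (mod 359).
Scan 354·197^i mod 359 for i = 0, 1, …:
  i=0: 354   i=1: 92   i=2: 174   i=3: 173
Match at i=3, j=16: e = 3·19 + 16 = 73.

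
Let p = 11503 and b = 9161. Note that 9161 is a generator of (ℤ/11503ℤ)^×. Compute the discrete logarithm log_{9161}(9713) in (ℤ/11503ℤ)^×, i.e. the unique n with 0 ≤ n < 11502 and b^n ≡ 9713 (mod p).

4701

Baby-step giant-step with m = ceil(sqrt(11502)) = 108.
Baby table (9161^j mod 11503 for j=0..107):
  0:1  1:9161  2:9536  3:5514  4:4081  5:1291  6:1767  7:2766
  8:9720  9:197  10:10249  11:3603  12:4976  13:10250  14:1261  15:3009
  16:4261  17:5342  18:4300  19:6028  20:8108  21:2517  22:6225  23:6854
  24:6120  25:11201  26:5601  27:7381  28:2707  29:9862  30:1220  31:7007
  32:4387  33:9328  34:9524  35:10612  36:4679  37:4141  38:10310  39:10280
  40:19  41:1514  42:8639  43:1239  44:8521  45:1523  46:10567  47:6542
  48:632  49:3743  50:10683  51:10942  52:2520  53:10702  54:953  55:11159
  56:438  57:9474  58:1179  59:11005  60:4513  61:1811  62:3245  63:3693
  64:1250  65:5765  66:2892  67:2203  68:5421  69:3330  70:174  71:6600
  72:2832  73:4687  74:8411  75:6077  76:8380  77:9661  78:339  79:11272
  80:361  81:5760  82:3099  83:535  84:857  85:5931  86:5222  87:9268
  88:505  89:2099  90:7426  91:844  92:1868  93:7787  94:6604  95:4967
  96:8322  97:7461  98:10898  99:2041  100:5226  101:11403  102:4140  103:1149
  104:744  105:6008  106:8936  107:7348
Giant step factor: 9161^(-108) ≡ 5904 (mod 11503).
Scan 9713·5904^i mod 11503 for i = 0, 1, …:
  i=0: 9713   i=1: 3097   i=2: 6421   i=3: 7199
  i=4: 10814   i=5: 4206   i=6: 8750   i=7: 27
  i=8: 9869   i=9: 3881     …   i=42: 1533
  i=43: 9474
Match at i=43, j=57: n = 43·108 + 57 = 4701.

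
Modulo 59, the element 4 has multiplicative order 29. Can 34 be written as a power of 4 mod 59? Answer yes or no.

34 ∈ ⟨4⟩ iff 34^29 ≡ 1 (mod 59), since |⟨4⟩| = 29.
34^29 mod 59 = 58.
Since 58 ≠ 1, 34 does not lie in the subgroup.

no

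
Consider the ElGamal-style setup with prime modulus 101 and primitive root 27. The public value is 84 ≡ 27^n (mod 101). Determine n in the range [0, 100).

Baby-step giant-step with m = ceil(sqrt(100)) = 10.
Baby table (27^j mod 101 for j=0..9):
  0:1  1:27  2:22  3:89  4:80  5:39  6:43  7:50
  8:37  9:90
Giant step factor: 27^(-10) ≡ 17 (mod 101).
Scan 84·17^i mod 101 for i = 0, 1, …:
  i=0: 84   i=1: 14   i=2: 36   i=3: 6
  i=4: 1
Match at i=4, j=0: n = 4·10 + 0 = 40.

40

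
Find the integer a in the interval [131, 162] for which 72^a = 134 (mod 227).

Compute 72^131 mod 227 = 80, then multiply by 72 repeatedly:
  72^131=80  72^132=85  72^133=218  72^134=33  72^135=106
  72^136=141  72^137=164  72^138=4  72^139=61  72^140=79
  72^141=13  72^142=28  72^143=200  72^144=99  72^145=91
  72^146=196  72^147=38  72^148=12  72^149=183  72^150=10
  72^151=39  72^152=84  72^153=146  72^154=70  72^155=46
  72^156=134
Found 134 at exponent 156.

156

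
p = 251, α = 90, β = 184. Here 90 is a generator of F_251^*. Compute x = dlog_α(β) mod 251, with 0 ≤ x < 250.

107

Baby-step giant-step with m = ceil(sqrt(250)) = 16.
Baby table (90^j mod 251 for j=0..15):
  0:1  1:90  2:68  3:96  4:106  5:2  6:180  7:136
  8:192  9:212  10:4  11:109  12:21  13:133  14:173  15:8
Giant step factor: 90^(-16) ≡ 38 (mod 251).
Scan 184·38^i mod 251 for i = 0, 1, …:
  i=0: 184   i=1: 215   i=2: 138   i=3: 224
  i=4: 229   i=5: 168   i=6: 109
Match at i=6, j=11: x = 6·16 + 11 = 107.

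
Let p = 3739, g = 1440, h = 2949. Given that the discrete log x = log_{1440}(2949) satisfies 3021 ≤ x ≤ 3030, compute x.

3021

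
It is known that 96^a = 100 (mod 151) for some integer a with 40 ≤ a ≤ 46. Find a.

Compute 96^40 mod 151 = 4, then multiply by 96 repeatedly:
  96^40=4  96^41=82  96^42=20  96^43=108  96^44=100
Found 100 at exponent 44.

44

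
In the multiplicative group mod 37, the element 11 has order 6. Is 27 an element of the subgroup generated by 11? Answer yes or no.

yes

⟨11⟩ has order 6; its elements mod 37 are {1, 10, 11, 26, 27, 36}.
27 is in this set.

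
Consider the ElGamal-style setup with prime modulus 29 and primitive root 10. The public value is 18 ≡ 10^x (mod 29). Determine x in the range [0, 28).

Successive powers of 10 modulo 29:
  10^0=1  10^1=10  10^2=13  10^3=14  10^4=24  10^5=8
  10^6=22  10^7=17  10^8=25  10^9=18
So 10^9 ≡ 18 (mod 29), giving x = 9.

9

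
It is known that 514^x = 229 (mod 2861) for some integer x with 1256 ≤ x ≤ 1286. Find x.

Compute 514^1256 mod 2861 = 473, then multiply by 514 repeatedly:
  514^1256=473  514^1257=2798  514^1258=1950  514^1259=950  514^1260=1930
  514^1261=2114  514^1262=2277  514^1263=229
Found 229 at exponent 1263.

1263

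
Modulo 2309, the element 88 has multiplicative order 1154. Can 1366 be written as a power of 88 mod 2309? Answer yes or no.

no

1366 ∈ ⟨88⟩ iff 1366^1154 ≡ 1 (mod 2309), since |⟨88⟩| = 1154.
1366^1154 mod 2309 = 2308.
Since 2308 ≠ 1, 1366 does not lie in the subgroup.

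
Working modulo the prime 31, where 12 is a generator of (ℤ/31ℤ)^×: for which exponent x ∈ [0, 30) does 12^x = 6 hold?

Successive powers of 12 modulo 31:
  12^0=1  12^1=12  12^2=20  12^3=23  12^4=28  12^5=26
  12^6=2  12^7=24  12^8=9  12^9=15  12^10=25  12^11=21
  12^12=4  12^13=17  12^14=18  12^15=30  12^16=19  12^17=11
  12^18=8  12^19=3  12^20=5  12^21=29  12^22=7  12^23=22
  12^24=16  12^25=6
So 12^25 ≡ 6 (mod 31), giving x = 25.

25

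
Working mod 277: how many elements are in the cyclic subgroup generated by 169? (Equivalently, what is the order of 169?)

The order of 169 must divide p − 1 = 276 = 2^2 · 3 · 23.
Divisors: 1, 2, 3, 4, 6, 12, 23, 46, 69, 92, 138, 276.
Check each in increasing order: 169^1 ≡ 169;  169^2 ≡ 30;  169^3 ≡ 84;  169^4 ≡ 69;  169^6 ≡ 131;  169^12 ≡ 264;  169^23 ≡ 1.
Smallest exponent giving 1 is 23.

23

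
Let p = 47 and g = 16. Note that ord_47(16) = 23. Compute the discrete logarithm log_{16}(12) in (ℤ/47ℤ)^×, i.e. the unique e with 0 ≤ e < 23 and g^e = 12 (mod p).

11

Successive powers of 16 modulo 47:
  16^0=1  16^1=16  16^2=21  16^3=7  16^4=18  16^5=6
  16^6=2  16^7=32  16^8=42  16^9=14  16^10=36  16^11=12
So 16^11 ≡ 12 (mod 47), giving e = 11.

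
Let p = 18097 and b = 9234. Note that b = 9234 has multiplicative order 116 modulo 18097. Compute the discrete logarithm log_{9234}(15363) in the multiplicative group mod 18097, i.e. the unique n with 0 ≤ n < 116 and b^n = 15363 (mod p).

Baby-step giant-step with m = ceil(sqrt(116)) = 11.
Baby table (9234^j mod 18097 for j=0..10):
  0:1  1:9234  2:11789  3:6171  4:13658  5:18076  6:5153  7:5789
  8:15185  9:2734  10:441
Giant step factor: 9234^(-11) ≡ 1128 (mod 18097).
Scan 15363·1128^i mod 18097 for i = 0, 1, …:
  i=0: 15363   i=1: 10635   i=2: 16066   i=3: 7351
  i=4: 3502   i=5: 5110   i=6: 9234
Match at i=6, j=1: n = 6·11 + 1 = 67.

67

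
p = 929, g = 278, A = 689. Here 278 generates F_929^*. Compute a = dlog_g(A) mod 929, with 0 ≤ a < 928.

743

Baby-step giant-step with m = ceil(sqrt(928)) = 31.
Baby table (278^j mod 929 for j=0..30):
  0:1  1:278  2:177  3:898  4:672  5:87  6:32  7:535
  8:90  9:866  10:137  11:926  12:95  13:398  14:93  15:771
  16:668  17:833  18:253  19:659  20:189  21:518  22:9  23:644
  24:664  25:650  26:474  27:783  28:288  29:170  30:810
Giant step factor: 278^(-31) ≡ 716 (mod 929).
Scan 689·716^i mod 929 for i = 0, 1, …:
  i=0: 689   i=1: 25   i=2: 249   i=3: 845
  i=4: 241   i=5: 691   i=6: 528   i=7: 874
  i=8: 567   i=9: 928     …   i=22: 585
  i=23: 810
Match at i=23, j=30: a = 23·31 + 30 = 743.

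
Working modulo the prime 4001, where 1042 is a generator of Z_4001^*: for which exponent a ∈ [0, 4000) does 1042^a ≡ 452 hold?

1371

Baby-step giant-step with m = ceil(sqrt(4000)) = 64.
Baby table (1042^j mod 4001 for j=0..63):
  0:1  1:1042  2:1493  3:3318  4:492  5:536  6:2373  7:48
  8:2004  9:3647  10:3225  11:3611  12:1722  13:1876  14:2304  15:168
  16:3013  17:2762  18:1285  19:2636  20:2026  21:2565  22:62  23:588
  24:543  25:1665  26:2497  27:1224  28:3090  29:2976  30:217  31:2058
  32:3901  33:3827  34:2738  35:283  36:2813  37:2414  38:2760  39:3202
  40:3651  41:3392  42:1581  43:2991  44:3844  45:447  46:1658  47:3205
  48:2776  49:3870  50:3533  51:466  52:1451  53:3565  54:1802  55:1215
  56:1714  57:1542  58:2363  59:1631  60:3078  61:2475  62:2306  63:2252
Giant step factor: 1042^(-64) ≡ 1600 (mod 4001).
Scan 452·1600^i mod 4001 for i = 0, 1, …:
  i=0: 452   i=1: 3020   i=2: 2793   i=3: 3684
  i=4: 927   i=5: 2830   i=6: 2869   i=7: 1253
  i=8: 299   i=9: 2281     …   i=20: 941
  i=21: 1224
Match at i=21, j=27: a = 21·64 + 27 = 1371.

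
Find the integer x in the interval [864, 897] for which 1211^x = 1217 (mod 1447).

Compute 1211^864 mod 1447 = 366, then multiply by 1211 repeatedly:
  1211^864=366  1211^865=444  1211^866=847  1211^867=1241  1211^868=865
  1211^869=1334  1211^870=622  1211^871=802  1211^872=285  1211^873=749
  1211^874=1217
Found 1217 at exponent 874.

874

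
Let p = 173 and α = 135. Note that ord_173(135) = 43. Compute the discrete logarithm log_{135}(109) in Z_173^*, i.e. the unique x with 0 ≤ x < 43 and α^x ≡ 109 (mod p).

Successive powers of 135 modulo 173:
  135^0=1  135^1=135  135^2=60  135^3=142  135^4=140  135^5=43
  135^6=96  135^7=158  135^8=51  135^9=138  135^10=119  135^11=149
  135^12=47  135^13=117  135^14=52  135^15=100  135^16=6  135^17=118
  135^18=14  135^19=160  135^20=148  135^21=85  135^22=57  135^23=83
  135^24=133  135^25=136  135^26=22  135^27=29  135^28=109
So 135^28 ≡ 109 (mod 173), giving x = 28.

28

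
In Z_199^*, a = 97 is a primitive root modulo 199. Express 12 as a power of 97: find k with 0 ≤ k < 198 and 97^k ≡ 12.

183

Baby-step giant-step with m = ceil(sqrt(198)) = 15.
Baby table (97^j mod 199 for j=0..14):
  0:1  1:97  2:56  3:59  4:151  5:120  6:98  7:153
  8:115  9:11  10:72  11:19  12:52  13:69  14:126
Giant step factor: 97^(-15) ≡ 12 (mod 199).
Scan 12·12^i mod 199 for i = 0, 1, …:
  i=0: 12   i=1: 144   i=2: 136   i=3: 40
  i=4: 82   i=5: 188   i=6: 67   i=7: 8
  i=8: 96   i=9: 157   i=10: 93   i=11: 121
  i=12: 59
Match at i=12, j=3: k = 12·15 + 3 = 183.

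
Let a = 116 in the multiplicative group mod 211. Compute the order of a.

210

The order of 116 must divide p − 1 = 210 = 2 · 3 · 5 · 7.
Divisors: 1, 2, 3, 5, 6, 7, 10, 14, 15, 21, 30, 35, 42, 70, 105, 210.
Check each in increasing order: 116^1 ≡ 116;  116^2 ≡ 163;  116^3 ≡ 129;  116^5 ≡ 138;  116^6 ≡ 183;  116^7 ≡ 128;  116^10 ≡ 54;  116^14 ≡ 137;  116^15 ≡ 67;  116^21 ≡ 23;  116^30 ≡ 58;  116^35 ≡ 197;  116^42 ≡ 107;  116^70 ≡ 196;  116^105 ≡ 210;  116^210 ≡ 1.
Smallest exponent giving 1 is 210.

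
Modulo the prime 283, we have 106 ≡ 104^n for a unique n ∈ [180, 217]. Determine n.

Compute 104^180 mod 283 = 29, then multiply by 104 repeatedly:
  104^180=29  104^181=186  104^182=100  104^183=212  104^184=257
  104^185=126  104^186=86  104^187=171  104^188=238  104^189=131
  104^190=40  104^191=198  104^192=216  104^193=107  104^194=91
  104^195=125  104^196=265  104^197=109  104^198=16  104^199=249
  104^200=143  104^201=156  104^202=93  104^203=50  104^204=106
Found 106 at exponent 204.

204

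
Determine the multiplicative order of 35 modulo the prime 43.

The order of 35 must divide p − 1 = 42 = 2 · 3 · 7.
Divisors: 1, 2, 3, 6, 7, 14, 21, 42.
Check each in increasing order: 35^1 ≡ 35;  35^2 ≡ 21;  35^3 ≡ 4;  35^6 ≡ 16;  35^7 ≡ 1.
Smallest exponent giving 1 is 7.

7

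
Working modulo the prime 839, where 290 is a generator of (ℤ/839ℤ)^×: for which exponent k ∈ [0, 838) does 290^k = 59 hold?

Baby-step giant-step with m = ceil(sqrt(838)) = 29.
Baby table (290^j mod 839 for j=0..28):
  0:1  1:290  2:200  3:109  4:567  5:825  6:135  7:556
  8:152  9:452  10:196  11:627  12:606  13:389  14:384  15:612
  16:451  17:745  18:427  19:497  20:661  21:398  22:477  23:734
  24:593  25:814  26:301  27:34  28:631
Giant step factor: 290^(-29) ≡ 696 (mod 839).
Scan 59·696^i mod 839 for i = 0, 1, …:
  i=0: 59   i=1: 792   i=2: 9   i=3: 391
  i=4: 300   i=5: 728   i=6: 771   i=7: 495
  i=8: 530   i=9: 559     …   i=24: 475
  i=25: 34
Match at i=25, j=27: k = 25·29 + 27 = 752.

752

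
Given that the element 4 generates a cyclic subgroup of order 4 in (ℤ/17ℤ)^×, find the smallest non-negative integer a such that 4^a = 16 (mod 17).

Successive powers of 4 modulo 17:
  4^0=1  4^1=4  4^2=16
So 4^2 ≡ 16 (mod 17), giving a = 2.

2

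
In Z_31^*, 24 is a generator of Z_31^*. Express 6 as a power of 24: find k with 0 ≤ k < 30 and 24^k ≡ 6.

25

Successive powers of 24 modulo 31:
  24^0=1  24^1=24  24^2=18  24^3=29  24^4=14  24^5=26
  24^6=4  24^7=3  24^8=10  24^9=23  24^10=25  24^11=11
  24^12=16  24^13=12  24^14=9  24^15=30  24^16=7  24^17=13
  24^18=2  24^19=17  24^20=5  24^21=27  24^22=28  24^23=21
  24^24=8  24^25=6
So 24^25 ≡ 6 (mod 31), giving k = 25.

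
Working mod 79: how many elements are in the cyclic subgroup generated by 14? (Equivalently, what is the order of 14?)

26

The order of 14 must divide p − 1 = 78 = 2 · 3 · 13.
Divisors: 1, 2, 3, 6, 13, 26, 39, 78.
Check each in increasing order: 14^1 ≡ 14;  14^2 ≡ 38;  14^3 ≡ 58;  14^6 ≡ 46;  14^13 ≡ 78;  14^26 ≡ 1.
Smallest exponent giving 1 is 26.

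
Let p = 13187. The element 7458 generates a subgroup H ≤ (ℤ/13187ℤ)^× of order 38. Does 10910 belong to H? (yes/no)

no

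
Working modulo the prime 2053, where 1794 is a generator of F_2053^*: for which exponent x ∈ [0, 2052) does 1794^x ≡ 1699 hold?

1554

Baby-step giant-step with m = ceil(sqrt(2052)) = 46.
Baby table (1794^j mod 2053 for j=0..45):
  0:1  1:1794  2:1385  3:560  4:723  5:1619  6:1544  7:439
  8:1267  9:327  10:1533  11:1235  12:403  13:326  14:1792  15:1903
  16:1896  17:1656  18:173  19:359  20:1457  21:389  22:1899  23:879
  24:222  25:2039  26:1573  27:1140  28:372  29:143  30:1970  31:967
  32:13  33:739  34:1581  35:1121  36:1187  37:517  38:1595  39:1601
  40:47  41:145  42:1452  43:1684  44:1133  45:132
Giant step factor: 1794^(-46) ≡ 1313 (mod 2053).
Scan 1699·1313^i mod 2053 for i = 0, 1, …:
  i=0: 1699   i=1: 1229   i=2: 19   i=3: 311
  i=4: 1849   i=5: 1091   i=6: 1542   i=7: 388
  i=8: 300   i=9: 1777     …   i=32: 495
  i=33: 1187
Match at i=33, j=36: x = 33·46 + 36 = 1554.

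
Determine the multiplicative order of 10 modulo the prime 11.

2

The order of 10 must divide p − 1 = 10 = 2 · 5.
Divisors: 1, 2, 5, 10.
Check each in increasing order: 10^1 ≡ 10;  10^2 ≡ 1.
Smallest exponent giving 1 is 2.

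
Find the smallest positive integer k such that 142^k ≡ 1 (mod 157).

The order of 142 must divide p − 1 = 156 = 2^2 · 3 · 13.
Divisors: 1, 2, 3, 4, 6, 12, 13, 26, 39, 52, 78, 156.
Check each in increasing order: 142^1 ≡ 142;  142^2 ≡ 68;  142^3 ≡ 79;  142^4 ≡ 71;  142^6 ≡ 118;  142^12 ≡ 108;  142^13 ≡ 107;  142^26 ≡ 145;  142^39 ≡ 129;  142^52 ≡ 144;  142^78 ≡ 156;  142^156 ≡ 1.
Smallest exponent giving 1 is 156.

156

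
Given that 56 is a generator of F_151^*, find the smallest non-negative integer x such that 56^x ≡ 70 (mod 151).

87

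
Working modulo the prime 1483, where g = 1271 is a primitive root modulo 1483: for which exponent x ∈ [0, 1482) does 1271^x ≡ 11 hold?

Baby-step giant-step with m = ceil(sqrt(1482)) = 39.
Baby table (1271^j mod 1483 for j=0..38):
  0:1  1:1271  2:454  3:147  4:1462  5:3  6:847  7:1362
  8:441  9:1420  10:9  11:1058  12:1120  13:1323  14:1294  15:27
  16:208  17:394  18:1003  19:916  20:81  21:624  22:1182  23:43
  24:1265  25:243  26:389  27:580  28:129  29:829  30:729  31:1167
  32:257  33:387  34:1004  35:704  36:535  37:771  38:1161
Giant step factor: 1271^(-39) ≡ 806 (mod 1483).
Scan 11·806^i mod 1483 for i = 0, 1, …:
  i=0: 11   i=1: 1451   i=2: 902   i=3: 342
  i=4: 1297   i=5: 1350   i=6: 1061   i=7: 958
  i=8: 988   i=9: 1440     …   i=27: 495
  i=28: 43
Match at i=28, j=23: x = 28·39 + 23 = 1115.

1115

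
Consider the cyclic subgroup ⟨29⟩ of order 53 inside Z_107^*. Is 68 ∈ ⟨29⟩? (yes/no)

68 ∈ ⟨29⟩ iff 68^53 ≡ 1 (mod 107), since |⟨29⟩| = 53.
68^53 mod 107 = 106.
Since 106 ≠ 1, 68 does not lie in the subgroup.

no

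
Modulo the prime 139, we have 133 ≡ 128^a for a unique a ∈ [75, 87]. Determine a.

75

Compute 128^75 mod 139 = 133, then multiply by 128 repeatedly:
  128^75=133
Found 133 at exponent 75.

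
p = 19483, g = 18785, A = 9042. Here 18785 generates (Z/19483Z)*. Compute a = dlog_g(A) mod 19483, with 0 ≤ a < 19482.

71

Baby-step giant-step with m = ceil(sqrt(19482)) = 140.
Baby table (18785^j mod 19483 for j=0..139):
  0:1  1:18785  2:129  3:7373  4:16641  5:15933  6:3559  7:9642
  8:11002  9:16389  10:16482  11:10017  12:2531  13:6315  14:14771  15:15832
  16:15608  17:16096  18:6683  19:11186  20:4855  21:1252  22:2839  23:5644
  24:15537  25:7205  26:17007  27:13744  28:11807  29:23  30:3429  31:2967
  32:13715  33:12566  34:15765  35:3925  36:7453  37:19250  38:6770  39:8909
  40:16078  41:19247  42:8864  43:8522  44:13442  45:8290  46:31  47:17328
  48:3999  49:14250  50:9313  51:6848  52:12914  53:6657  54:9851  55:1501
  56:4384  57:18282  58:529  59:935  60:9792  61:3717  62:16256  63:11901
  64:12343  65:15555  66:14124  67:19329  68:10077  69:19100  70:14055  71:9042
  72:1176  73:16921  74:15323  75:713  76:8884  77:14045  78:16022  79:19369
  80:1640  81:4777  82:16730  83:12260  84:15040  85:3417  86:11343  87:12167
  88:2022  89:10903  90:7559  91:3711  92:961  93:11127  94:7071  95:13124
  96:15941  97:17458  98:10674  99:11537  100:13136  101:7565  102:19006  103:1735
  104:16399  105:9502  106:11307  107:17812  108:16861  109:18237  110:12456  111:14613
  112:9218  113:14709  114:659  115:7610  116:7079  117:7540  118:16973  119:17993
  120:7421  121:2620  122:2642  123:6769  124:9607  125:15949  126:11874  127:11706
  128:12072  129:9883  130:18131  131:8512  132:939  133:7000  134:4233  135:6782
  136:533  137:17626  138:10308  139:13726
Giant step factor: 18785^(-140) ≡ 12424 (mod 19483).
Scan 9042·12424^i mod 19483 for i = 0, 1, …:
  i=0: 9042
Match at i=0, j=71: a = 0·140 + 71 = 71.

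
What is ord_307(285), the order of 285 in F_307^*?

153

The order of 285 must divide p − 1 = 306 = 2 · 3^2 · 17.
Divisors: 1, 2, 3, 6, 9, 17, 18, 34, 51, 102, 153, 306.
Check each in increasing order: 285^1 ≡ 285;  285^2 ≡ 177;  285^3 ≡ 97;  285^6 ≡ 199;  285^9 ≡ 269;  285^17 ≡ 46;  285^18 ≡ 216;  285^34 ≡ 274;  285^51 ≡ 17;  285^102 ≡ 289;  285^153 ≡ 1.
Smallest exponent giving 1 is 153.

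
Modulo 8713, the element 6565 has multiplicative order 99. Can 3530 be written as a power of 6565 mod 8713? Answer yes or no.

no

3530 ∈ ⟨6565⟩ iff 3530^99 ≡ 1 (mod 8713), since |⟨6565⟩| = 99.
3530^99 mod 8713 = 2996.
Since 2996 ≠ 1, 3530 does not lie in the subgroup.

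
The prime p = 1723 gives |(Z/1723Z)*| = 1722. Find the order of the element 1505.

861

The order of 1505 must divide p − 1 = 1722 = 2 · 3 · 7 · 41.
Divisors: 1, 2, 3, 6, 7, 14, 21, 41, 42, 82, 123, 246, 287, 574, 861, 1722.
Check each in increasing order: 1505^1 ≡ 1505;  1505^2 ≡ 1003;  1505^3 ≡ 167;  1505^6 ≡ 321;  1505^7 ≡ 665;  1505^14 ≡ 1137;  1505^21 ≡ 1431;  1505^41 ≡ 1158;  1505^42 ≡ 837;  1505^82 ≡ 470;  1505^123 ≡ 1515;  1505^246 ≡ 189;  1505^287 ≡ 41;  1505^574 ≡ 1681;  1505^861 ≡ 1.
Smallest exponent giving 1 is 861.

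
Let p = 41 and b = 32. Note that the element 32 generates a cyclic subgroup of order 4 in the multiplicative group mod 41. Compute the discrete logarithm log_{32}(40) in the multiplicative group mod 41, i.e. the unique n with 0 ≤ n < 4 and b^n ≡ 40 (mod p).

2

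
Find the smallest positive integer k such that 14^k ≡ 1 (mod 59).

58

The order of 14 must divide p − 1 = 58 = 2 · 29.
Divisors: 1, 2, 29, 58.
Check each in increasing order: 14^1 ≡ 14;  14^2 ≡ 19;  14^29 ≡ 58;  14^58 ≡ 1.
Smallest exponent giving 1 is 58.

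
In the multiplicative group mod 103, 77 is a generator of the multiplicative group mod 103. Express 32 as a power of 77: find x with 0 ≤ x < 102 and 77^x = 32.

Baby-step giant-step with m = ceil(sqrt(102)) = 11.
Baby table (77^j mod 103 for j=0..10):
  0:1  1:77  2:58  3:37  4:68  5:86  6:30  7:44
  8:92  9:80  10:83
Giant step factor: 77^(-11) ≡ 62 (mod 103).
Scan 32·62^i mod 103 for i = 0, 1, …:
  i=0: 32   i=1: 27   i=2: 26   i=3: 67
  i=4: 34   i=5: 48   i=6: 92
Match at i=6, j=8: x = 6·11 + 8 = 74.

74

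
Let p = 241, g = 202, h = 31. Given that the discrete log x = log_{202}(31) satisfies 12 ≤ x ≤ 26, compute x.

19

Compute 202^12 mod 241 = 201, then multiply by 202 repeatedly:
  202^12=201  202^13=114  202^14=133  202^15=115  202^16=94
  202^17=190  202^18=61  202^19=31
Found 31 at exponent 19.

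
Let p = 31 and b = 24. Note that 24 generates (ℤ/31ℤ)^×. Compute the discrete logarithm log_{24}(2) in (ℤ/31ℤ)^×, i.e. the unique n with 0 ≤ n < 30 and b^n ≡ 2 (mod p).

Successive powers of 24 modulo 31:
  24^0=1  24^1=24  24^2=18  24^3=29  24^4=14  24^5=26
  24^6=4  24^7=3  24^8=10  24^9=23  24^10=25  24^11=11
  24^12=16  24^13=12  24^14=9  24^15=30  24^16=7  24^17=13
  24^18=2
So 24^18 ≡ 2 (mod 31), giving n = 18.

18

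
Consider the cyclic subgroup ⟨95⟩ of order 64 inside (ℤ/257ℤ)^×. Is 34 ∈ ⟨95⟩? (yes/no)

34 ∈ ⟨95⟩ iff 34^64 ≡ 1 (mod 257), since |⟨95⟩| = 64.
34^64 mod 257 = 1.
Since 1 = 1, 34 lies in the subgroup.

yes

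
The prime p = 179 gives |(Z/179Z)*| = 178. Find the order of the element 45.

89

The order of 45 must divide p − 1 = 178 = 2 · 89.
Divisors: 1, 2, 89, 178.
Check each in increasing order: 45^1 ≡ 45;  45^2 ≡ 56;  45^89 ≡ 1.
Smallest exponent giving 1 is 89.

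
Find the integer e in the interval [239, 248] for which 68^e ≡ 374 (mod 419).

Compute 68^239 mod 419 = 335, then multiply by 68 repeatedly:
  68^239=335  68^240=154  68^241=416  68^242=215  68^243=374
Found 374 at exponent 243.

243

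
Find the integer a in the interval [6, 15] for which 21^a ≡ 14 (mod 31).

Compute 21^6 mod 31 = 2, then multiply by 21 repeatedly:
  21^6=2  21^7=11  21^8=14
Found 14 at exponent 8.

8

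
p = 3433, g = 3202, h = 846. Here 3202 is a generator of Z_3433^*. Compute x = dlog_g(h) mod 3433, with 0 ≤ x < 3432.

Baby-step giant-step with m = ceil(sqrt(3432)) = 59.
Baby table (3202^j mod 3433 for j=0..58):
  0:1  1:3202  2:1866  3:1512  4:894  5:2899  6:3199  7:2559
  8:2780  9:3224  10:217  11:1368  12:3261  13:1969  14:1750  15:844
  16:717  17:2590  18:2485  19:2709  20:2460  21:1618  22:439  23:1581
  24:2120  25:1199  26:1104  27:2451  28:264  29:810  30:1705  31:940
  32:2572  33:3210  34:18  35:2708  36:2691  37:3185  38:2360  39:687
  40:2654  41:1433  42:1978  43:3104  44:473  45:593  46:337  47:1112
  48:603  49:1460  50:2607  51:1991  52:101  53:700  54:3084  55:1660
  56:1036  57:994  58:397
Giant step factor: 3202^(-59) ≡ 2341 (mod 3433).
Scan 846·2341^i mod 3433 for i = 0, 1, …:
  i=0: 846   i=1: 3078   i=2: 3164   i=3: 1943
  i=4: 3271   i=5: 1821   i=6: 2608   i=7: 1454
  i=8: 1711   i=9: 2573     …   i=20: 555
  i=21: 1581
Match at i=21, j=23: x = 21·59 + 23 = 1262.

1262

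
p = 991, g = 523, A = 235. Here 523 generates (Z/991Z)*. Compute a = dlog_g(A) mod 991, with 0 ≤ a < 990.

925

Baby-step giant-step with m = ceil(sqrt(990)) = 32.
Baby table (523^j mod 991 for j=0..31):
  0:1  1:523  2:13  3:853  4:169  5:188  6:215  7:462
  8:813  9:60  10:659  11:780  12:639  13:230  14:379  15:17
  16:963  17:221  18:627  19:891  20:223  21:682  22:917  23:938
  24:29  25:302  26:377  27:953  28:937  29:497  30:289  31:515
Giant step factor: 523^(-32) ≡ 608 (mod 991).
Scan 235·608^i mod 991 for i = 0, 1, …:
  i=0: 235   i=1: 176   i=2: 971   i=3: 723
  i=4: 571   i=5: 318   i=6: 99   i=7: 732
  i=8: 97   i=9: 507     …   i=27: 185
  i=28: 497
Match at i=28, j=29: a = 28·32 + 29 = 925.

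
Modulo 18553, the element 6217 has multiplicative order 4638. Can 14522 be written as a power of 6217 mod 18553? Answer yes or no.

yes

14522 ∈ ⟨6217⟩ iff 14522^4638 ≡ 1 (mod 18553), since |⟨6217⟩| = 4638.
14522^4638 mod 18553 = 1.
Since 1 = 1, 14522 lies in the subgroup.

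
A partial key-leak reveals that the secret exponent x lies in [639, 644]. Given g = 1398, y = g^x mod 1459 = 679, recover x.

640

Compute 1398^639 mod 1459 = 826, then multiply by 1398 repeatedly:
  1398^639=826  1398^640=679
Found 679 at exponent 640.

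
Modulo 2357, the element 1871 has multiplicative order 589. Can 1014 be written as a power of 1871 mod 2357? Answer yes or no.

1014 ∈ ⟨1871⟩ iff 1014^589 ≡ 1 (mod 2357), since |⟨1871⟩| = 589.
1014^589 mod 2357 = 2356.
Since 2356 ≠ 1, 1014 does not lie in the subgroup.

no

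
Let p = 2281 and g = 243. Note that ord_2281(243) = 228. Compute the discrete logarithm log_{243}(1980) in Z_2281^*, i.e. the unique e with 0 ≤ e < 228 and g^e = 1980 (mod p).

79

Baby-step giant-step with m = ceil(sqrt(228)) = 16.
Baby table (243^j mod 2281 for j=0..15):
  0:1  1:243  2:2024  3:1417  4:2181  5:791  6:609  7:2003
  8:876  9:735  10:687  11:428  12:1359  13:1773  14:2011  15:539
Giant step factor: 243^(-16) ≡ 853 (mod 2281).
Scan 1980·853^i mod 2281 for i = 0, 1, …:
  i=0: 1980   i=1: 1000   i=2: 2187   i=3: 1934
  i=4: 539
Match at i=4, j=15: e = 4·16 + 15 = 79.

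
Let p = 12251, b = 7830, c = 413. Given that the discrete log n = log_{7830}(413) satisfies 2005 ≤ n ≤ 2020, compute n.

2017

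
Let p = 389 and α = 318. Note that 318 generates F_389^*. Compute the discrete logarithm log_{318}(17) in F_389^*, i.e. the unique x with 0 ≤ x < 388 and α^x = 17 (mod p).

Baby-step giant-step with m = ceil(sqrt(388)) = 20.
Baby table (318^j mod 389 for j=0..19):
  0:1  1:318  2:373  3:358  4:256  5:107  6:183  7:233
  8:184  9:162  10:168  11:131  12:35  13:238  14:218  15:82
  16:13  17:244  18:181  19:375
Giant step factor: 318^(-20) ≡ 380 (mod 389).
Scan 17·380^i mod 389 for i = 0, 1, …:
  i=0: 17   i=1: 236   i=2: 210   i=3: 55
  i=4: 283   i=5: 176   i=6: 361   i=7: 252
  i=8: 66   i=9: 184
Match at i=9, j=8: x = 9·20 + 8 = 188.

188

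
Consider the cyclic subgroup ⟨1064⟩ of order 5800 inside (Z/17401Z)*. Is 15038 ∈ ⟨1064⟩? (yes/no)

yes

15038 ∈ ⟨1064⟩ iff 15038^5800 ≡ 1 (mod 17401), since |⟨1064⟩| = 5800.
15038^5800 mod 17401 = 1.
Since 1 = 1, 15038 lies in the subgroup.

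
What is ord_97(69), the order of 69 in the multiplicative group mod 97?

The order of 69 must divide p − 1 = 96 = 2^5 · 3.
Divisors: 1, 2, 3, 4, 6, 8, 12, 16, 24, 32, 48, 96.
Check each in increasing order: 69^1 ≡ 69;  69^2 ≡ 8;  69^3 ≡ 67;  69^4 ≡ 64;  69^6 ≡ 27;  69^8 ≡ 22;  69^12 ≡ 50;  69^16 ≡ 96;  69^24 ≡ 75;  69^32 ≡ 1.
Smallest exponent giving 1 is 32.

32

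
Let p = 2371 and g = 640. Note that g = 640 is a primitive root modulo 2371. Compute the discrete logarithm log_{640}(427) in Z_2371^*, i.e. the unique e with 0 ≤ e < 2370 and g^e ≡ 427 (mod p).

Baby-step giant-step with m = ceil(sqrt(2370)) = 49.
Baby table (640^j mod 2371 for j=0..48):
  0:1  1:640  2:1788  3:1498  4:836  5:1565  6:1038  7:440
  8:1822  9:1919  10:2353  11:335  12:1010  13:1488  14:1549  15:282
  16:284  17:1564  18:398  19:1023  20:324  21:1083  22:788  23:1668
  24:570  25:2037  26:2001  27:300  28:2320  29:554  30:1281  31:1845
  32:42  33:799  34:1595  35:1270  36:1918  37:1713  38:918  39:1883
  40:652  41:2355  42:1615  43:2215  44:2113  45:850  46:1041  47:2360
  48:73
Giant step factor: 640^(-49) ≡ 105 (mod 2371).
Scan 427·105^i mod 2371 for i = 0, 1, …:
  i=0: 427   i=1: 2157   i=2: 1240   i=3: 2166
  i=4: 2185   i=5: 1809   i=6: 265   i=7: 1744
  i=8: 553   i=9: 1161     …   i=20: 2312
  i=21: 918
Match at i=21, j=38: e = 21·49 + 38 = 1067.

1067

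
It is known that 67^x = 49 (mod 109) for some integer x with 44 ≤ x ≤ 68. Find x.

52

Compute 67^44 mod 109 = 5, then multiply by 67 repeatedly:
  67^44=5  67^45=8  67^46=100  67^47=51  67^48=38
  67^49=39  67^50=106  67^51=17  67^52=49
Found 49 at exponent 52.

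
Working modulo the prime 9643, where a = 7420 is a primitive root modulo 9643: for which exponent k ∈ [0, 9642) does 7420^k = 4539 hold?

Baby-step giant-step with m = ceil(sqrt(9642)) = 99.
Baby table (7420^j mod 9643 for j=0..98):
  0:1  1:7420  2:4513  3:5964  4:1153  5:1919  6:5912  7:1033
  8:8318  9:4360  10:8578  11:4960  12:5512  13:3077  14:6359  15:581
  16:599  17:8800  18:3247  19:4526  20:5994  21:1964  22:2307  23:1615
  24:6694  25:8030  26:8146  27:996  28:3782  29:1310  30:56  31:871
  32:2010  33:6122  34:6710  35:1391  36:3210  37:9633  38:2944  39:3085
  40:7861  41:7756  42:96  43:8381  44:8956  45:3607  46:4615  47:1007
  48:8258  49:2738  50:7802  51:3911  52:3833  53:3653  54:8430  55:6102
  56:2955  57:7561  58:9289  59:5859  60:3136  61:561  62:6487  63:5327
  64:9326  65:752  66:6186  67:9083  68:933  69:8829  70:6281  71:401
  72:5376  73:6472  74:100  75:9132  76:7722  77:8177  78:9227  79:8683
  80:2977  81:6870  82:2502  83:2065  84:9216  85:4207  86:1549  87:8767
  88:9105  89:242  90:2042  91:2487  92:6481  93:9022  94:1534  95:3540
  96:8911  97:7212  98:4033
Giant step factor: 7420^(-99) ≡ 5626 (mod 9643).
Scan 4539·5626^i mod 9643 for i = 0, 1, …:
  i=0: 4539   i=1: 1750   i=2: 9640   i=3: 2408
  i=4: 8636   i=5: 4702   i=6: 2703   i=7: 67
  i=8: 865   i=9: 6418     …   i=52: 9600
  i=53: 8800
Match at i=53, j=17: k = 53·99 + 17 = 5264.

5264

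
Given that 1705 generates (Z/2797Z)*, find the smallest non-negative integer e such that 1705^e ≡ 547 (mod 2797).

Baby-step giant-step with m = ceil(sqrt(2796)) = 53.
Baby table (1705^j mod 2797 for j=0..52):
  0:1  1:1705  2:942  3:632  4:715  5:2380  6:2250  7:1563
  8:2171  9:1124  10:475  11:1542  12:2727  13:921  14:1188  15:512
  16:296  17:1220  18:1929  19:2470  20:1865  21:2433  22:314  23:1143
  24:2103  25:2658  26:750  27:521  28:1656  29:1307  30:2023  31:514
  32:909  33:307  34:396  35:1103  36:1031  37:1339  38:643  39:2688
  40:1554  41:811  42:1037  43:381  44:701  45:886  46:250  47:1106
  48:552  49:1368  50:2539  51:2036  52:303
Giant step factor: 1705^(-53) ≡ 246 (mod 2797).
Scan 547·246^i mod 2797 for i = 0, 1, …:
  i=0: 547   i=1: 306   i=2: 2554   i=3: 1756
  i=4: 1238   i=5: 2472   i=6: 1163   i=7: 804
  i=8: 1994   i=9: 1049     …   i=25: 1231
  i=26: 750
Match at i=26, j=26: e = 26·53 + 26 = 1404.

1404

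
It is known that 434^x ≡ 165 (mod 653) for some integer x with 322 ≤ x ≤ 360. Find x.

338

Compute 434^322 mod 653 = 543, then multiply by 434 repeatedly:
  434^322=543  434^323=582  434^324=530  434^325=164  434^326=652
  434^327=219  434^328=361  434^329=607  434^330=279  434^331=281
  434^332=496  434^333=427  434^334=519  434^335=614  434^336=52
  434^337=366  434^338=165
Found 165 at exponent 338.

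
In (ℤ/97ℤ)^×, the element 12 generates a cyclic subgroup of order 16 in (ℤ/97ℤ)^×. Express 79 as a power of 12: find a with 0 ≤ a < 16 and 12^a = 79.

Successive powers of 12 modulo 97:
  12^0=1  12^1=12  12^2=47  12^3=79
So 12^3 ≡ 79 (mod 97), giving a = 3.

3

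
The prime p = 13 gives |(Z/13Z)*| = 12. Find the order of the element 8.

The order of 8 must divide p − 1 = 12 = 2^2 · 3.
Divisors: 1, 2, 3, 4, 6, 12.
Check each in increasing order: 8^1 ≡ 8;  8^2 ≡ 12;  8^3 ≡ 5;  8^4 ≡ 1.
Smallest exponent giving 1 is 4.

4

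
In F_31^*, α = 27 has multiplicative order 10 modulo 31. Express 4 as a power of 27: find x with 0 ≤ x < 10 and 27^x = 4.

6

Successive powers of 27 modulo 31:
  27^0=1  27^1=27  27^2=16  27^3=29  27^4=8  27^5=30
  27^6=4
So 27^6 ≡ 4 (mod 31), giving x = 6.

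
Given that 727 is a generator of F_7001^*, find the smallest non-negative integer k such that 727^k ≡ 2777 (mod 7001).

2421

Baby-step giant-step with m = ceil(sqrt(7000)) = 84.
Baby table (727^j mod 7001 for j=0..83):
  0:1  1:727  2:3454  3:4700  4:412  5:5482  6:1845  7:4124
  8:1720  9:4262  10:4032  11:4846  12:1539  13:5694  14:1947  15:1267
  16:3978  17:593  18:4050  19:3930  20:702  21:6282  22:2362  23:1929
  24:2183  25:4815  26:5  27:3635  28:3268  29:2497  30:2060  31:6407
  32:2224  33:6618  34:1599  35:307  36:6158  37:3227  38:694  39:466
  40:2734  41:6335  42:5888  43:2965  44:6248  45:5648  46:3510  47:3406
  48:4809  49:2644  50:3914  51:3072  52:25  53:4173  54:2338  55:5484
  56:3299  57:4031  58:4119  59:5086  60:994  61:1535  62:2786  63:2133
  64:3470  65:2330  66:6669  67:3671  68:1436  69:823  70:3236  71:236
  72:3548  73:3028  74:3042  75:6219  76:5568  77:1358  78:125  79:6863
  80:4689  81:6417  82:2493  83:6153
Giant step factor: 727^(-84) ≡ 1939 (mod 7001).
Scan 2777·1939^i mod 7001 for i = 0, 1, …:
  i=0: 2777   i=1: 834   i=2: 6896   i=3: 6435
  i=4: 1683   i=5: 871   i=6: 1628   i=7: 6242
  i=8: 5510   i=9: 364     …   i=27: 264
  i=28: 823
Match at i=28, j=69: k = 28·84 + 69 = 2421.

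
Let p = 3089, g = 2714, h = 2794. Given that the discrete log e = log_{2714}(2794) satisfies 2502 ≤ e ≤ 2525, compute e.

2510

Compute 2714^2502 mod 3089 = 284, then multiply by 2714 repeatedly:
  2714^2502=284  2714^2503=1615  2714^2504=2908  2714^2505=3006  2714^2506=235
  2714^2507=1456  2714^2508=753  2714^2509=1813  2714^2510=2794
Found 2794 at exponent 2510.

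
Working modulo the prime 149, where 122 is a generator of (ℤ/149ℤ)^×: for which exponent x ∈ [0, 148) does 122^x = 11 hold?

147

Baby-step giant-step with m = ceil(sqrt(148)) = 13.
Baby table (122^j mod 149 for j=0..12):
  0:1  1:122  2:133  3:134  4:107  5:91  6:76  7:34
  8:125  9:52  10:86  11:62  12:114
Giant step factor: 122^(-13) ≡ 38 (mod 149).
Scan 11·38^i mod 149 for i = 0, 1, …:
  i=0: 11   i=1: 120   i=2: 90   i=3: 142
  i=4: 32   i=5: 24   i=6: 18   i=7: 88
  i=8: 66   i=9: 124   i=10: 93   i=11: 107
Match at i=11, j=4: x = 11·13 + 4 = 147.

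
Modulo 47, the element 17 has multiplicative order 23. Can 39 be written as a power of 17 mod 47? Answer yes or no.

no

⟨17⟩ has order 23; its elements mod 47 are {1, 2, 3, 4, 6, 7, 8, 9, 12, 14, 16, 17, 18, 21, 24, 25, 27, 28, 32, 34, 36, 37, 42}.
39 is not in this set.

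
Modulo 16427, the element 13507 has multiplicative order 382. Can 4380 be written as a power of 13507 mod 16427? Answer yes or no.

yes

4380 ∈ ⟨13507⟩ iff 4380^382 ≡ 1 (mod 16427), since |⟨13507⟩| = 382.
4380^382 mod 16427 = 1.
Since 1 = 1, 4380 lies in the subgroup.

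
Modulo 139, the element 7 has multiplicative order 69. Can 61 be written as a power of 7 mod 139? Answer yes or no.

no

61 ∈ ⟨7⟩ iff 61^69 ≡ 1 (mod 139), since |⟨7⟩| = 69.
61^69 mod 139 = 138.
Since 138 ≠ 1, 61 does not lie in the subgroup.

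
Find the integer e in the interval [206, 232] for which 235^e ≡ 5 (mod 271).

220

Compute 235^206 mod 271 = 7, then multiply by 235 repeatedly:
  235^206=7  235^207=19  235^208=129  235^209=234  235^210=248
  235^211=15  235^212=2  235^213=199  235^214=153  235^215=183
  235^216=187  235^217=43  235^218=78  235^219=173  235^220=5
Found 5 at exponent 220.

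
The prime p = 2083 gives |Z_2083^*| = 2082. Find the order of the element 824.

347

The order of 824 must divide p − 1 = 2082 = 2 · 3 · 347.
Divisors: 1, 2, 3, 6, 347, 694, 1041, 2082.
Check each in increasing order: 824^1 ≡ 824;  824^2 ≡ 2001;  824^3 ≡ 1171;  824^6 ≡ 627;  824^347 ≡ 1.
Smallest exponent giving 1 is 347.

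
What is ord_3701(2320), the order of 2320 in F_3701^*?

The order of 2320 must divide p − 1 = 3700 = 2^2 · 5^2 · 37.
Divisors: 1, 2, 4, 5, 10, 20, 25, 37, 50, 74, 100, 148, 185, 370, 740, 925, 1850, 3700.
Check each in increasing order: 2320^1 ≡ 2320;  2320^2 ≡ 1146;  2320^4 ≡ 3162;  2320^5 ≡ 458;  2320^10 ≡ 2508;  2320^20 ≡ 2065;  2320^25 ≡ 2015;  2320^37 ≡ 1587;  2320^50 ≡ 228;  2320^74 ≡ 1889;  2320^100 ≡ 170;  2320^148 ≡ 557;  2320^185 ≡ 3121;  2320^370 ≡ 3310;  2320^740 ≡ 1140;  2320^925 ≡ 1279;  2320^1850 ≡ 3700;  2320^3700 ≡ 1.
Smallest exponent giving 1 is 3700.

3700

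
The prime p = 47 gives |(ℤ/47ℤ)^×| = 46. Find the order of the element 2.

23

The order of 2 must divide p − 1 = 46 = 2 · 23.
Divisors: 1, 2, 23, 46.
Check each in increasing order: 2^1 ≡ 2;  2^2 ≡ 4;  2^23 ≡ 1.
Smallest exponent giving 1 is 23.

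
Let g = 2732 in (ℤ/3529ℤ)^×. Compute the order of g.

The order of 2732 must divide p − 1 = 3528 = 2^3 · 3^2 · 7^2.
Divisors: 1, 2, 3, 4, 6, 7, 8, 9, 12, 14, 18, 21, 24, 28, 36, 42, 49, 56, 63, 72, 84, 98, 126, 147, 168, 196, 252, 294, 392, 441, 504, 588, 882, 1176, 1764, 3528.
Check each in increasing order: 2732^1 ≡ 2732;  2732^2 ≡ 3518;  2732^3 ≡ 1709;  2732^4 ≡ 121;  2732^6 ≡ 2198;  2732^7 ≡ 2107;  2732^8 ≡ 525;  2732^9 ≡ 1526;  2732^12 ≡ 3;  2732^14 ≡ 3496;  2732^18 ≡ 3065;  2732^21 ≡ 1049;  2732^24 ≡ 9;  2732^28 ≡ 1089;  2732^36 ≡ 27;  2732^42 ≡ 2882;  2732^49 ≡ 2494;  2732^56 ≡ 177;  2732^63 ≡ 2394;  2732^72 ≡ 729;  2732^84 ≡ 2187;  2732^98 ≡ 1938;  2732^126 ≡ 140;  2732^147 ≡ 2171;  2732^168 ≡ 1174;  2732^196 ≡ 988;  2732^252 ≡ 1955;  2732^294 ≡ 2026;  2732^392 ≡ 2140;  2732^441 ≡ 1312;  2732^504 ≡ 118;  2732^588 ≡ 449;  2732^882 ≡ 2721;  2732^1176 ≡ 448;  2732^1764 ≡ 3528;  2732^3528 ≡ 1.
Smallest exponent giving 1 is 3528.

3528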